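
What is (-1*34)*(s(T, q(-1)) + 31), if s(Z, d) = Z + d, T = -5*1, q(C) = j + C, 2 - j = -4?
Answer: -1054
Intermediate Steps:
j = 6 (j = 2 - 1*(-4) = 2 + 4 = 6)
q(C) = 6 + C
T = -5
(-1*34)*(s(T, q(-1)) + 31) = (-1*34)*((-5 + (6 - 1)) + 31) = -34*((-5 + 5) + 31) = -34*(0 + 31) = -34*31 = -1054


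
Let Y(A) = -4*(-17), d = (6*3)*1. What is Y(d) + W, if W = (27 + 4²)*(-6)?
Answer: -190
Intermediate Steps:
W = -258 (W = (27 + 16)*(-6) = 43*(-6) = -258)
d = 18 (d = 18*1 = 18)
Y(A) = 68
Y(d) + W = 68 - 258 = -190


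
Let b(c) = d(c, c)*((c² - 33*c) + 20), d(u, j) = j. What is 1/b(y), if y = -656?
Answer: -1/296514624 ≈ -3.3725e-9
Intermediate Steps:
b(c) = c*(20 + c² - 33*c) (b(c) = c*((c² - 33*c) + 20) = c*(20 + c² - 33*c))
1/b(y) = 1/(-656*(20 + (-656)² - 33*(-656))) = 1/(-656*(20 + 430336 + 21648)) = 1/(-656*452004) = 1/(-296514624) = -1/296514624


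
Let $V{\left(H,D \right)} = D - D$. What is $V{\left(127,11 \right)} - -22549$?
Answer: $22549$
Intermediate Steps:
$V{\left(H,D \right)} = 0$
$V{\left(127,11 \right)} - -22549 = 0 - -22549 = 0 + 22549 = 22549$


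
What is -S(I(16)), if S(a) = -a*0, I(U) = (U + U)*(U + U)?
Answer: 0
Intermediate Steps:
I(U) = 4*U² (I(U) = (2*U)*(2*U) = 4*U²)
S(a) = 0
-S(I(16)) = -1*0 = 0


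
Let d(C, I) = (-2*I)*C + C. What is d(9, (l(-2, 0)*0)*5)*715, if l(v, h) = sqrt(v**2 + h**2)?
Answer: 6435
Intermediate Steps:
l(v, h) = sqrt(h**2 + v**2)
d(C, I) = C - 2*C*I (d(C, I) = -2*C*I + C = C - 2*C*I)
d(9, (l(-2, 0)*0)*5)*715 = (9*(1 - 2*sqrt(0**2 + (-2)**2)*0*5))*715 = (9*(1 - 2*sqrt(0 + 4)*0*5))*715 = (9*(1 - 2*sqrt(4)*0*5))*715 = (9*(1 - 2*2*0*5))*715 = (9*(1 - 0*5))*715 = (9*(1 - 2*0))*715 = (9*(1 + 0))*715 = (9*1)*715 = 9*715 = 6435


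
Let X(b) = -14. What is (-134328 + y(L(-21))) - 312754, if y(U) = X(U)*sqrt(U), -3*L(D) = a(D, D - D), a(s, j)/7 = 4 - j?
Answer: -447082 - 28*I*sqrt(21)/3 ≈ -4.4708e+5 - 42.771*I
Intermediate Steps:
a(s, j) = 28 - 7*j (a(s, j) = 7*(4 - j) = 28 - 7*j)
L(D) = -28/3 (L(D) = -(28 - 7*(D - D))/3 = -(28 - 7*0)/3 = -(28 + 0)/3 = -1/3*28 = -28/3)
y(U) = -14*sqrt(U)
(-134328 + y(L(-21))) - 312754 = (-134328 - 28*I*sqrt(21)/3) - 312754 = -447082 - 28*I*sqrt(21)/3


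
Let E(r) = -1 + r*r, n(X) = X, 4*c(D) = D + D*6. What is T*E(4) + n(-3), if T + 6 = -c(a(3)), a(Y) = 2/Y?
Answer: -221/2 ≈ -110.50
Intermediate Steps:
c(D) = 7*D/4 (c(D) = (D + D*6)/4 = (D + 6*D)/4 = (7*D)/4 = 7*D/4)
E(r) = -1 + r²
T = -43/6 (T = -6 - 7*2/3/4 = -6 - 7*2*(⅓)/4 = -6 - 7*2/(4*3) = -6 - 1*7/6 = -6 - 7/6 = -43/6 ≈ -7.1667)
T*E(4) + n(-3) = -43*(-1 + 4²)/6 - 3 = -43*(-1 + 16)/6 - 3 = -43/6*15 - 3 = -215/2 - 3 = -221/2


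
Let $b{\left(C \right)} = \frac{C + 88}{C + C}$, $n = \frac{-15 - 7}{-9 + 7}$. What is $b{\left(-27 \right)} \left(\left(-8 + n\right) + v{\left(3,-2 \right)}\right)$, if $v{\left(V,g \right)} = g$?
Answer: $- \frac{61}{54} \approx -1.1296$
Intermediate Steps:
$n = 11$ ($n = - \frac{22}{-2} = \left(-22\right) \left(- \frac{1}{2}\right) = 11$)
$b{\left(C \right)} = \frac{88 + C}{2 C}$
$b{\left(-27 \right)} \left(\left(-8 + n\right) + v{\left(3,-2 \right)}\right) = \frac{88 - 27}{2 \left(-27\right)} \left(\left(-8 + 11\right) - 2\right) = \frac{1}{2} \left(- \frac{1}{27}\right) 61 \left(3 - 2\right) = \left(- \frac{61}{54}\right) 1 = - \frac{61}{54}$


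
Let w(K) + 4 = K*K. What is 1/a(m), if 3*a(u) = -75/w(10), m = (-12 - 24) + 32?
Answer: -96/25 ≈ -3.8400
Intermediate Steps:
w(K) = -4 + K² (w(K) = -4 + K*K = -4 + K²)
m = -4 (m = -36 + 32 = -4)
a(u) = -25/96 (a(u) = (-75/(-4 + 10²))/3 = (-75/(-4 + 100))/3 = (-75/96)/3 = (-75*1/96)/3 = (⅓)*(-25/32) = -25/96)
1/a(m) = 1/(-25/96) = -96/25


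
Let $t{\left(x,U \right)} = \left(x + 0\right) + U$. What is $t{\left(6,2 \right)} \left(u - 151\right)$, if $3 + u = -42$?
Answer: $-1568$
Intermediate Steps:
$u = -45$ ($u = -3 - 42 = -45$)
$t{\left(x,U \right)} = U + x$ ($t{\left(x,U \right)} = x + U = U + x$)
$t{\left(6,2 \right)} \left(u - 151\right) = \left(2 + 6\right) \left(-45 - 151\right) = 8 \left(-196\right) = -1568$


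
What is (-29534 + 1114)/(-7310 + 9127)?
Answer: -28420/1817 ≈ -15.641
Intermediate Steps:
(-29534 + 1114)/(-7310 + 9127) = -28420/1817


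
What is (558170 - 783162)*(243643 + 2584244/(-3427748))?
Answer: -46975192183306560/856937 ≈ -5.4818e+10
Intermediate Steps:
(558170 - 783162)*(243643 + 2584244/(-3427748)) = -224992*(243643 + 2584244*(-1/3427748)) = -224992*(243643 - 646061/856937) = -224992*208786055430/856937 = -46975192183306560/856937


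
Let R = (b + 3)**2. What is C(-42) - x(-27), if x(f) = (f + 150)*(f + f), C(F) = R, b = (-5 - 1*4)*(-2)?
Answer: 7083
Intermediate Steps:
b = 18 (b = (-5 - 4)*(-2) = -9*(-2) = 18)
R = 441 (R = (18 + 3)**2 = 21**2 = 441)
C(F) = 441
x(f) = 2*f*(150 + f) (x(f) = (150 + f)*(2*f) = 2*f*(150 + f))
C(-42) - x(-27) = 441 - 2*(-27)*(150 - 27) = 441 - 2*(-27)*123 = 441 - 1*(-6642) = 441 + 6642 = 7083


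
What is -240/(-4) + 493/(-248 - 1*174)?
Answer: 24827/422 ≈ 58.832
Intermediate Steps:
-240/(-4) + 493/(-248 - 1*174) = -240*(-¼) + 493/(-248 - 174) = 60 + 493/(-422) = 60 + 493*(-1/422) = 60 - 493/422 = 24827/422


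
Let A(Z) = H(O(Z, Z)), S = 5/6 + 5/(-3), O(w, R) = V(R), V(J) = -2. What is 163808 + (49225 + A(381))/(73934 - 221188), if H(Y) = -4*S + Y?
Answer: 4256706001/25986 ≈ 1.6381e+5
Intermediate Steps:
O(w, R) = -2
S = -⅚ (S = 5*(⅙) + 5*(-⅓) = ⅚ - 5/3 = -⅚ ≈ -0.83333)
H(Y) = 10/3 + Y (H(Y) = -4*(-⅚) + Y = 10/3 + Y)
A(Z) = 4/3 (A(Z) = 10/3 - 2 = 4/3)
163808 + (49225 + A(381))/(73934 - 221188) = 163808 + (49225 + 4/3)/(73934 - 221188) = 163808 + (147679/3)/(-147254) = 163808 + (147679/3)*(-1/147254) = 163808 - 8687/25986 = 4256706001/25986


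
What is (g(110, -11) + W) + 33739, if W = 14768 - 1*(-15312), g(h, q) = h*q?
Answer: 62609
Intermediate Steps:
W = 30080 (W = 14768 + 15312 = 30080)
(g(110, -11) + W) + 33739 = (110*(-11) + 30080) + 33739 = (-1210 + 30080) + 33739 = 28870 + 33739 = 62609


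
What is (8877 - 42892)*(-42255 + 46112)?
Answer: -131195855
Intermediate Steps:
(8877 - 42892)*(-42255 + 46112) = -34015*3857 = -131195855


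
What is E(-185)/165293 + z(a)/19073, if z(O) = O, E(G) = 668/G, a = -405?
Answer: -12397318789/583237176965 ≈ -0.021256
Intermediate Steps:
E(-185)/165293 + z(a)/19073 = (668/(-185))/165293 - 405/19073 = (668*(-1/185))*(1/165293) - 405*1/19073 = -668/185*1/165293 - 405/19073 = -668/30579205 - 405/19073 = -12397318789/583237176965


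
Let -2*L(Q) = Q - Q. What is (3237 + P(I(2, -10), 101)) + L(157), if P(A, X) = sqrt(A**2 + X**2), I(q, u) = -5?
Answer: 3237 + sqrt(10226) ≈ 3338.1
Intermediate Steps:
L(Q) = 0 (L(Q) = -(Q - Q)/2 = -1/2*0 = 0)
(3237 + P(I(2, -10), 101)) + L(157) = (3237 + sqrt((-5)**2 + 101**2)) + 0 = (3237 + sqrt(25 + 10201)) + 0 = (3237 + sqrt(10226)) + 0 = 3237 + sqrt(10226)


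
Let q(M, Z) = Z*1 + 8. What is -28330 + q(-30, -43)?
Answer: -28365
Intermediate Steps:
q(M, Z) = 8 + Z (q(M, Z) = Z + 8 = 8 + Z)
-28330 + q(-30, -43) = -28330 + (8 - 43) = -28330 - 35 = -28365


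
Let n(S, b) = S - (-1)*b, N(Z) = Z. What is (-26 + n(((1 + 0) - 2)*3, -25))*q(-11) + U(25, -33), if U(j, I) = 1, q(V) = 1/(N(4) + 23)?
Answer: -1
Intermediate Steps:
n(S, b) = S + b
q(V) = 1/27 (q(V) = 1/(4 + 23) = 1/27)
(-26 + n(((1 + 0) - 2)*3, -25))*q(-11) + U(25, -33) = (-26 + (((1 + 0) - 2)*3 - 25))*(1/27) + 1 = (-26 + ((1 - 2)*3 - 25))*(1/27) + 1 = (-26 + (-1*3 - 25))*(1/27) + 1 = (-26 + (-3 - 25))*(1/27) + 1 = (-26 - 28)*(1/27) + 1 = -54*1/27 + 1 = -2 + 1 = -1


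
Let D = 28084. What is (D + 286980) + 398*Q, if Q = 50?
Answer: 334964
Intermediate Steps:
(D + 286980) + 398*Q = (28084 + 286980) + 398*50 = 315064 + 19900 = 334964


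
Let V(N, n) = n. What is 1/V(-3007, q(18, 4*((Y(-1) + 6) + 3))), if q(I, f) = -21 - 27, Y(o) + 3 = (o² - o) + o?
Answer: -1/48 ≈ -0.020833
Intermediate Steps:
Y(o) = -3 + o² (Y(o) = -3 + ((o² - o) + o) = -3 + o²)
q(I, f) = -48
1/V(-3007, q(18, 4*((Y(-1) + 6) + 3))) = 1/(-48) = -1/48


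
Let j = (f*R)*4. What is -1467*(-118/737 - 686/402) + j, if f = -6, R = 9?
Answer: 1858911/737 ≈ 2522.3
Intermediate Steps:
j = -216 (j = -6*9*4 = -54*4 = -216)
-1467*(-118/737 - 686/402) + j = -1467*(-118/737 - 686/402) - 216 = -1467*(-118*1/737 - 686*1/402) - 216 = -1467*(-118/737 - 343/201) - 216 = -1467*(-4127/2211) - 216 = 2018103/737 - 216 = 1858911/737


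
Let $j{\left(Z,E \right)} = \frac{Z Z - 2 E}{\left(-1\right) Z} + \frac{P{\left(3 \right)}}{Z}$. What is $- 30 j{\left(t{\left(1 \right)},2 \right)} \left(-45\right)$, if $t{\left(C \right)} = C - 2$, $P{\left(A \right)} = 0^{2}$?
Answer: $-4050$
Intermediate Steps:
$P{\left(A \right)} = 0$
$t{\left(C \right)} = -2 + C$
$j{\left(Z,E \right)} = - \frac{Z^{2} - 2 E}{Z}$ ($j{\left(Z,E \right)} = \frac{Z Z - 2 E}{\left(-1\right) Z} + \frac{0}{Z} = \left(Z^{2} - 2 E\right) \left(- \frac{1}{Z}\right) + 0 = - \frac{Z^{2} - 2 E}{Z} + 0 = - \frac{Z^{2} - 2 E}{Z}$)
$- 30 j{\left(t{\left(1 \right)},2 \right)} \left(-45\right) = - 30 \left(- (-2 + 1) + 2 \cdot 2 \frac{1}{-2 + 1}\right) \left(-45\right) = - 30 \left(\left(-1\right) \left(-1\right) + 2 \cdot 2 \frac{1}{-1}\right) \left(-45\right) = - 30 \left(1 + 2 \cdot 2 \left(-1\right)\right) \left(-45\right) = - 30 \left(1 - 4\right) \left(-45\right) = \left(-30\right) \left(-3\right) \left(-45\right) = 90 \left(-45\right) = -4050$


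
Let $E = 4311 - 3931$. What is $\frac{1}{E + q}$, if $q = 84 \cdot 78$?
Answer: $\frac{1}{6932} \approx 0.00014426$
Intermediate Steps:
$E = 380$ ($E = 4311 - 3931 = 380$)
$q = 6552$
$\frac{1}{E + q} = \frac{1}{380 + 6552} = \frac{1}{6932}$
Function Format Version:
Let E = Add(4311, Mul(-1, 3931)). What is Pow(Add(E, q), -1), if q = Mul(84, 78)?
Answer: Rational(1, 6932) ≈ 0.00014426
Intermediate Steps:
E = 380 (E = Add(4311, -3931) = 380)
q = 6552
Pow(Add(E, q), -1) = Pow(Add(380, 6552), -1) = Pow(6932, -1) = Rational(1, 6932)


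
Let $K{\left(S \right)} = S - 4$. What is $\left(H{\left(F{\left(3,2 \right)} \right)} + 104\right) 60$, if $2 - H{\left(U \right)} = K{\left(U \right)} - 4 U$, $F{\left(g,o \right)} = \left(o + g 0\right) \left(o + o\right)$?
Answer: $8040$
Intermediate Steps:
$F{\left(g,o \right)} = 2 o^{2}$ ($F{\left(g,o \right)} = \left(o + 0\right) 2 o = o 2 o = 2 o^{2}$)
$K{\left(S \right)} = -4 + S$
$H{\left(U \right)} = 6 + 3 U$ ($H{\left(U \right)} = 2 - \left(\left(-4 + U\right) - 4 U\right) = 2 - \left(-4 - 3 U\right) = 2 + \left(4 + 3 U\right) = 6 + 3 U$)
$\left(H{\left(F{\left(3,2 \right)} \right)} + 104\right) 60 = \left(\left(6 + 3 \cdot 2 \cdot 2^{2}\right) + 104\right) 60 = \left(\left(6 + 3 \cdot 2 \cdot 4\right) + 104\right) 60 = \left(\left(6 + 3 \cdot 8\right) + 104\right) 60 = \left(\left(6 + 24\right) + 104\right) 60 = \left(30 + 104\right) 60 = 134 \cdot 60 = 8040$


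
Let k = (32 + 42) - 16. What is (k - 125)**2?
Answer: 4489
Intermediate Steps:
k = 58 (k = 74 - 16 = 58)
(k - 125)**2 = (58 - 125)**2 = (-67)**2 = 4489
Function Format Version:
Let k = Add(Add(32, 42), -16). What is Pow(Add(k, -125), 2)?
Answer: 4489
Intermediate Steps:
k = 58 (k = Add(74, -16) = 58)
Pow(Add(k, -125), 2) = Pow(Add(58, -125), 2) = Pow(-67, 2) = 4489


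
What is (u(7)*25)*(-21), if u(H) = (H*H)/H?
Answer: -3675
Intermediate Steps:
u(H) = H (u(H) = H²/H = H)
(u(7)*25)*(-21) = (7*25)*(-21) = 175*(-21) = -3675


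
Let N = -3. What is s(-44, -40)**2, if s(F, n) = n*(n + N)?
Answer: 2958400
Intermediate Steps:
s(F, n) = n*(-3 + n) (s(F, n) = n*(n - 3) = n*(-3 + n))
s(-44, -40)**2 = (-40*(-3 - 40))**2 = (-40*(-43))**2 = 1720**2 = 2958400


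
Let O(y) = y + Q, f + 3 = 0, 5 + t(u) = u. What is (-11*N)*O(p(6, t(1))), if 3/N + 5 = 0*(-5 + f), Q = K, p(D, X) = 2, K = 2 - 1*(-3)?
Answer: 231/5 ≈ 46.200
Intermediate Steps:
K = 5 (K = 2 + 3 = 5)
t(u) = -5 + u
f = -3 (f = -3 + 0 = -3)
Q = 5
O(y) = 5 + y (O(y) = y + 5 = 5 + y)
N = -⅗ (N = 3/(-5 + 0*(-5 - 3)) = 3/(-5 + 0*(-8)) = 3/(-5 + 0) = 3/(-5) = 3*(-⅕) = -⅗ ≈ -0.60000)
(-11*N)*O(p(6, t(1))) = (-11*(-⅗))*(5 + 2) = (33/5)*7 = 231/5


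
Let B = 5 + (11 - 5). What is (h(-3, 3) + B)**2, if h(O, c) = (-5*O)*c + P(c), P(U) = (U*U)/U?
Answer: 3481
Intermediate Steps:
P(U) = U (P(U) = U**2/U = U)
h(O, c) = c - 5*O*c (h(O, c) = (-5*O)*c + c = -5*O*c + c = c - 5*O*c)
B = 11 (B = 5 + 6 = 11)
(h(-3, 3) + B)**2 = (3*(1 - 5*(-3)) + 11)**2 = (3*(1 + 15) + 11)**2 = (3*16 + 11)**2 = (48 + 11)**2 = 59**2 = 3481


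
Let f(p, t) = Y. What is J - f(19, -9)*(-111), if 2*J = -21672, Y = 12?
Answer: -9504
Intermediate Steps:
f(p, t) = 12
J = -10836 (J = (½)*(-21672) = -10836)
J - f(19, -9)*(-111) = -10836 - 12*(-111) = -10836 - 1*(-1332) = -10836 + 1332 = -9504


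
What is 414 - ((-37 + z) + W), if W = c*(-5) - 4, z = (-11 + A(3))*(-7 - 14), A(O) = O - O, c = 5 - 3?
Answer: 234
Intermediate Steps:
c = 2
A(O) = 0
z = 231 (z = (-11 + 0)*(-7 - 14) = -11*(-21) = 231)
W = -14 (W = 2*(-5) - 4 = -10 - 4 = -14)
414 - ((-37 + z) + W) = 414 - ((-37 + 231) - 14) = 414 - (194 - 14) = 414 - 1*180 = 414 - 180 = 234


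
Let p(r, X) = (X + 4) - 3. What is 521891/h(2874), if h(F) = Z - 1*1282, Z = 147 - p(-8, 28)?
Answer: -521891/1164 ≈ -448.36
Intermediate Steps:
p(r, X) = 1 + X (p(r, X) = (4 + X) - 3 = 1 + X)
Z = 118 (Z = 147 - (1 + 28) = 147 - 1*29 = 147 - 29 = 118)
h(F) = -1164 (h(F) = 118 - 1*1282 = 118 - 1282 = -1164)
521891/h(2874) = 521891/(-1164) = 521891*(-1/1164) = -521891/1164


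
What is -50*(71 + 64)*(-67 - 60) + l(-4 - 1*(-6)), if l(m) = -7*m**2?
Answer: 857222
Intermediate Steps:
-50*(71 + 64)*(-67 - 60) + l(-4 - 1*(-6)) = -50*(71 + 64)*(-67 - 60) - 7*(-4 - 1*(-6))**2 = -6750*(-127) - 7*(-4 + 6)**2 = -50*(-17145) - 7*2**2 = 857250 - 7*4 = 857250 - 28 = 857222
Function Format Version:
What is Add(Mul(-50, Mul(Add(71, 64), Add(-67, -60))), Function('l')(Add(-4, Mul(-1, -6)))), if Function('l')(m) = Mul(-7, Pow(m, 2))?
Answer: 857222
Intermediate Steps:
Add(Mul(-50, Mul(Add(71, 64), Add(-67, -60))), Function('l')(Add(-4, Mul(-1, -6)))) = Add(Mul(-50, Mul(Add(71, 64), Add(-67, -60))), Mul(-7, Pow(Add(-4, Mul(-1, -6)), 2))) = Add(Mul(-50, Mul(135, -127)), Mul(-7, Pow(Add(-4, 6), 2))) = Add(Mul(-50, -17145), Mul(-7, Pow(2, 2))) = Add(857250, Mul(-7, 4)) = Add(857250, -28) = 857222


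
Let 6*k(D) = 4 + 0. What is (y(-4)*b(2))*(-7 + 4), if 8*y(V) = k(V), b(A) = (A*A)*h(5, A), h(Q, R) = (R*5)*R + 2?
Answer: -22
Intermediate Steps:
h(Q, R) = 2 + 5*R² (h(Q, R) = (5*R)*R + 2 = 5*R² + 2 = 2 + 5*R²)
k(D) = ⅔ (k(D) = (4 + 0)/6 = (⅙)*4 = ⅔)
b(A) = A²*(2 + 5*A²) (b(A) = (A*A)*(2 + 5*A²) = A²*(2 + 5*A²))
y(V) = 1/12 (y(V) = (⅛)*(⅔) = 1/12)
(y(-4)*b(2))*(-7 + 4) = ((2²*(2 + 5*2²))/12)*(-7 + 4) = ((4*(2 + 5*4))/12)*(-3) = ((4*(2 + 20))/12)*(-3) = ((4*22)/12)*(-3) = ((1/12)*88)*(-3) = (22/3)*(-3) = -22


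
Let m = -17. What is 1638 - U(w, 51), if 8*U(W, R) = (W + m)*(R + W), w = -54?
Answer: 12891/8 ≈ 1611.4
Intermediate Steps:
U(W, R) = (-17 + W)*(R + W)/8 (U(W, R) = ((W - 17)*(R + W))/8 = ((-17 + W)*(R + W))/8 = (-17 + W)*(R + W)/8)
1638 - U(w, 51) = 1638 - (-17/8*51 - 17/8*(-54) + (1/8)*(-54)**2 + (1/8)*51*(-54)) = 1638 - (-867/8 + 459/4 + (1/8)*2916 - 1377/4) = 1638 - (-867/8 + 459/4 + 729/2 - 1377/4) = 1638 - 1*213/8 = 1638 - 213/8 = 12891/8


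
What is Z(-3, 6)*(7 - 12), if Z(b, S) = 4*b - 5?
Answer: 85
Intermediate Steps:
Z(b, S) = -5 + 4*b
Z(-3, 6)*(7 - 12) = (-5 + 4*(-3))*(7 - 12) = (-5 - 12)*(-5) = -17*(-5) = 85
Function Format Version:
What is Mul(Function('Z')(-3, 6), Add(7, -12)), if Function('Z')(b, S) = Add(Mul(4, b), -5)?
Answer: 85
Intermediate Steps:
Function('Z')(b, S) = Add(-5, Mul(4, b))
Mul(Function('Z')(-3, 6), Add(7, -12)) = Mul(Add(-5, Mul(4, -3)), Add(7, -12)) = Mul(Add(-5, -12), -5) = Mul(-17, -5) = 85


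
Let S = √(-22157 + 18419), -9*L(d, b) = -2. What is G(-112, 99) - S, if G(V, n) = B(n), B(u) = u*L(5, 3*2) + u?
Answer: 121 - I*√3738 ≈ 121.0 - 61.139*I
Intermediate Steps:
L(d, b) = 2/9 (L(d, b) = -⅑*(-2) = 2/9)
B(u) = 11*u/9 (B(u) = u*(2/9) + u = 2*u/9 + u = 11*u/9)
G(V, n) = 11*n/9
S = I*√3738 (S = √(-3738) = I*√3738 ≈ 61.139*I)
G(-112, 99) - S = (11/9)*99 - I*√3738 = 121 - I*√3738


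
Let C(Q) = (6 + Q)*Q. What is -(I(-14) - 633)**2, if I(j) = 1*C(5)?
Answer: -334084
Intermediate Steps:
C(Q) = Q*(6 + Q)
I(j) = 55 (I(j) = 1*(5*(6 + 5)) = 1*(5*11) = 1*55 = 55)
-(I(-14) - 633)**2 = -(55 - 633)**2 = -1*(-578)**2 = -1*334084 = -334084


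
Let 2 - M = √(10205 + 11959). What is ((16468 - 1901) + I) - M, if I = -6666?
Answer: 7899 + 2*√5541 ≈ 8047.9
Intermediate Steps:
M = 2 - 2*√5541 (M = 2 - √(10205 + 11959) = 2 - √22164 = 2 - 2*√5541 ≈ -146.88)
((16468 - 1901) + I) - M = ((16468 - 1901) - 6666) - (2 - 2*√5541) = (14567 - 6666) + (-2 + 2*√5541) = 7901 + (-2 + 2*√5541) = 7899 + 2*√5541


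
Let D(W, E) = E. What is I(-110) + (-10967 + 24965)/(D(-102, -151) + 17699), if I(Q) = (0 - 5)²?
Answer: 226349/8774 ≈ 25.798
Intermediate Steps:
I(Q) = 25 (I(Q) = (-5)² = 25)
I(-110) + (-10967 + 24965)/(D(-102, -151) + 17699) = 25 + (-10967 + 24965)/(-151 + 17699) = 25 + 13998/17548 = 25 + 13998*(1/17548) = 25 + 6999/8774 = 226349/8774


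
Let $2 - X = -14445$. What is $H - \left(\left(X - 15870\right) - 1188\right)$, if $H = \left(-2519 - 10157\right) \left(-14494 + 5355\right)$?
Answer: $115848575$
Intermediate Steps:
$X = 14447$ ($X = 2 - -14445 = 2 + 14445 = 14447$)
$H = 115845964$ ($H = \left(-12676\right) \left(-9139\right) = 115845964$)
$H - \left(\left(X - 15870\right) - 1188\right) = 115845964 - \left(\left(14447 - 15870\right) - 1188\right) = 115845964 - \left(-1423 - 1188\right) = 115845964 - -2611 = 115845964 + 2611 = 115848575$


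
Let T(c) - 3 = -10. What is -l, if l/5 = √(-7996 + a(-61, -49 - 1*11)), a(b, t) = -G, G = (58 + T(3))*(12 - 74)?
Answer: -5*I*√4834 ≈ -347.63*I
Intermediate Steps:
T(c) = -7 (T(c) = 3 - 10 = -7)
G = -3162 (G = (58 - 7)*(12 - 74) = 51*(-62) = -3162)
a(b, t) = 3162 (a(b, t) = -1*(-3162) = 3162)
l = 5*I*√4834 (l = 5*√(-7996 + 3162) = 5*√(-4834) = 5*(I*√4834) = 5*I*√4834 ≈ 347.63*I)
-l = -5*I*√4834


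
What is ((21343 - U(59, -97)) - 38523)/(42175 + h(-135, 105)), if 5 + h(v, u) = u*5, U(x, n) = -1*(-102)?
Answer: -17282/42695 ≈ -0.40478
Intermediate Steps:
U(x, n) = 102
h(v, u) = -5 + 5*u (h(v, u) = -5 + u*5 = -5 + 5*u)
((21343 - U(59, -97)) - 38523)/(42175 + h(-135, 105)) = ((21343 - 1*102) - 38523)/(42175 + (-5 + 5*105)) = ((21343 - 102) - 38523)/(42175 + (-5 + 525)) = (21241 - 38523)/(42175 + 520) = -17282/42695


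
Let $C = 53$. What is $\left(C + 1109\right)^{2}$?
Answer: $1350244$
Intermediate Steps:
$\left(C + 1109\right)^{2} = \left(53 + 1109\right)^{2} = 1162^{2} = 1350244$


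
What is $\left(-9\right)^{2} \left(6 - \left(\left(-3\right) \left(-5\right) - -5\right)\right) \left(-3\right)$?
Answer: $3402$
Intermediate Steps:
$\left(-9\right)^{2} \left(6 - \left(\left(-3\right) \left(-5\right) - -5\right)\right) \left(-3\right) = 81 \left(6 - \left(15 + 5\right)\right) \left(-3\right) = 81 \left(6 - 20\right) \left(-3\right) = 81 \left(\left(-14\right) \left(-3\right)\right) = 81 \cdot 42 = 3402$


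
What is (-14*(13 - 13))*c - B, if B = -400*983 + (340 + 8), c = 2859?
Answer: 392852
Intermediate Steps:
B = -392852 (B = -393200 + 348 = -392852)
(-14*(13 - 13))*c - B = -14*(13 - 13)*2859 - 1*(-392852) = -14*0*2859 + 392852 = 0*2859 + 392852 = 0 + 392852 = 392852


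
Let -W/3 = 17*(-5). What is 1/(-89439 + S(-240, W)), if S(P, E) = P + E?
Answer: -1/89424 ≈ -1.1183e-5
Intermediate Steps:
W = 255 (W = -51*(-5) = -3*(-85) = 255)
S(P, E) = E + P
1/(-89439 + S(-240, W)) = 1/(-89439 + (255 - 240)) = 1/(-89439 + 15) = 1/(-89424) = -1/89424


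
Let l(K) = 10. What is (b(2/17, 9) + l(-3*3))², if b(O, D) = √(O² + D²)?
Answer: (170 + √23413)²/289 ≈ 361.03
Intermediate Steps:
b(O, D) = √(D² + O²)
(b(2/17, 9) + l(-3*3))² = (√(9² + (2/17)²) + 10)² = (√(81 + (2*(1/17))²) + 10)² = (√(81 + (2/17)²) + 10)² = (√(81 + 4/289) + 10)² = (√(23413/289) + 10)² = (√23413/17 + 10)² = (10 + √23413/17)²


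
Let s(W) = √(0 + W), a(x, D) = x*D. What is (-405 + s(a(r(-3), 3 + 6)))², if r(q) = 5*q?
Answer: 163890 - 2430*I*√15 ≈ 1.6389e+5 - 9411.3*I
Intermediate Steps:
a(x, D) = D*x
s(W) = √W
(-405 + s(a(r(-3), 3 + 6)))² = (-405 + √((3 + 6)*(5*(-3))))² = (-405 + √(9*(-15)))² = (-405 + √(-135))² = (-405 + 3*I*√15)²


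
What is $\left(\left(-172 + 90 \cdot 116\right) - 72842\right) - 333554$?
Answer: $-396128$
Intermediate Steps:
$\left(\left(-172 + 90 \cdot 116\right) - 72842\right) - 333554 = \left(\left(-172 + 10440\right) - 72842\right) - 333554 = \left(10268 - 72842\right) - 333554 = -62574 - 333554 = -396128$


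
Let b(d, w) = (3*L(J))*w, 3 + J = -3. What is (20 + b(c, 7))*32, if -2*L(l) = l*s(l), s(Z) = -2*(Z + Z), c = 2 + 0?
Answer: 49024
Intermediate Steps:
J = -6 (J = -3 - 3 = -6)
c = 2
s(Z) = -4*Z
L(l) = 2*l**2 (L(l) = -l*(-4*l)/2 = -(-2)*l**2 = 2*l**2)
b(d, w) = 216*w (b(d, w) = (3*(2*(-6)**2))*w = (3*(2*36))*w = (3*72)*w = 216*w)
(20 + b(c, 7))*32 = (20 + 216*7)*32 = (20 + 1512)*32 = 1532*32 = 49024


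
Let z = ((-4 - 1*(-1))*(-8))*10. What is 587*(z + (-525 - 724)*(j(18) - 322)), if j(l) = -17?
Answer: 248683137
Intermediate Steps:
z = 240 (z = ((-4 + 1)*(-8))*10 = -3*(-8)*10 = 24*10 = 240)
587*(z + (-525 - 724)*(j(18) - 322)) = 587*(240 + (-525 - 724)*(-17 - 322)) = 587*(240 - 1249*(-339)) = 587*(240 + 423411) = 587*423651 = 248683137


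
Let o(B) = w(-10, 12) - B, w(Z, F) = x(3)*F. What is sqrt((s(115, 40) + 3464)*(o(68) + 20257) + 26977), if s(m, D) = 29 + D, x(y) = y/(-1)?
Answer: sqrt(71227526) ≈ 8439.6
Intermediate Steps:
x(y) = -y (x(y) = y*(-1) = -y)
w(Z, F) = -3*F (w(Z, F) = (-1*3)*F = -3*F)
o(B) = -36 - B (o(B) = -3*12 - B = -36 - B)
sqrt((s(115, 40) + 3464)*(o(68) + 20257) + 26977) = sqrt(((29 + 40) + 3464)*((-36 - 1*68) + 20257) + 26977) = sqrt((69 + 3464)*((-36 - 68) + 20257) + 26977) = sqrt(3533*(-104 + 20257) + 26977) = sqrt(3533*20153 + 26977) = sqrt(71200549 + 26977) = sqrt(71227526)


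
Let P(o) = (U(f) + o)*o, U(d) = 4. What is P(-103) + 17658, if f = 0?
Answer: 27855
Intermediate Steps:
P(o) = o*(4 + o) (P(o) = (4 + o)*o = o*(4 + o))
P(-103) + 17658 = -103*(4 - 103) + 17658 = -103*(-99) + 17658 = 10197 + 17658 = 27855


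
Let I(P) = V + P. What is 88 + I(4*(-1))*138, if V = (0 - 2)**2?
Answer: 88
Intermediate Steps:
V = 4 (V = (-2)**2 = 4)
I(P) = 4 + P
88 + I(4*(-1))*138 = 88 + (4 + 4*(-1))*138 = 88 + (4 - 4)*138 = 88 + 0*138 = 88 + 0 = 88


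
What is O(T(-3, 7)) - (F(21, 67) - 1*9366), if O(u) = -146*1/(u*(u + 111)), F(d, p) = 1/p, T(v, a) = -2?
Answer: 68404680/7303 ≈ 9366.7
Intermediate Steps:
O(u) = -146/(u*(111 + u)) (O(u) = -146*1/(u*(111 + u)) = -146/(u*(111 + u)))
O(T(-3, 7)) - (F(21, 67) - 1*9366) = -146/(-2*(111 - 2)) - (1/67 - 1*9366) = -146*(-½)/109 - (1/67 - 9366) = -146*(-½)*1/109 - 1*(-627521/67) = 73/109 + 627521/67 = 68404680/7303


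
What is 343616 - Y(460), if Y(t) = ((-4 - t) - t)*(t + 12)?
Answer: 779744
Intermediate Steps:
Y(t) = (-4 - 2*t)*(12 + t)
343616 - Y(460) = 343616 - (-48 - 28*460 - 2*460**2) = 343616 - (-48 - 12880 - 2*211600) = 343616 - (-48 - 12880 - 423200) = 343616 - 1*(-436128) = 343616 + 436128 = 779744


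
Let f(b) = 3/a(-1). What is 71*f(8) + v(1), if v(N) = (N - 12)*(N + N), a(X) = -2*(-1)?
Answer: 169/2 ≈ 84.500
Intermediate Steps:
a(X) = 2
f(b) = 3/2
v(N) = 2*N*(-12 + N) (v(N) = (-12 + N)*(2*N) = 2*N*(-12 + N))
71*f(8) + v(1) = 71*(3/2) + 2*1*(-12 + 1) = 213/2 + 2*1*(-11) = 213/2 - 22 = 169/2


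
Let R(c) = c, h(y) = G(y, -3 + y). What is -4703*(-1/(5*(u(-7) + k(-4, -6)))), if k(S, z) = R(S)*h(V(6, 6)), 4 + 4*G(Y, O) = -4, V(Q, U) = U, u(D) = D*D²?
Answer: -4703/1675 ≈ -2.8078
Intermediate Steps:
u(D) = D³
G(Y, O) = -2 (G(Y, O) = -1 + (¼)*(-4) = -1 - 1 = -2)
h(y) = -2
k(S, z) = -2*S (k(S, z) = S*(-2) = -2*S)
-4703*(-1/(5*(u(-7) + k(-4, -6)))) = -4703*(-1/(5*((-7)³ - 2*(-4)))) = -4703*(-1/(5*(-343 + 8))) = -4703/((-335*(-5))) = -4703/1675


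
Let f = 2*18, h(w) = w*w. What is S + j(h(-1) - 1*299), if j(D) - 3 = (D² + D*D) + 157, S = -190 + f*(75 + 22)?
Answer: 181070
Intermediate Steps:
h(w) = w²
f = 36
S = 3302 (S = -190 + 36*(75 + 22) = -190 + 36*97 = -190 + 3492 = 3302)
j(D) = 160 + 2*D² (j(D) = 3 + ((D² + D*D) + 157) = 3 + ((D² + D²) + 157) = 3 + (2*D² + 157) = 3 + (157 + 2*D²) = 160 + 2*D²)
S + j(h(-1) - 1*299) = 3302 + (160 + 2*((-1)² - 1*299)²) = 3302 + (160 + 2*(1 - 299)²) = 3302 + (160 + 2*(-298)²) = 3302 + (160 + 2*88804) = 3302 + (160 + 177608) = 3302 + 177768 = 181070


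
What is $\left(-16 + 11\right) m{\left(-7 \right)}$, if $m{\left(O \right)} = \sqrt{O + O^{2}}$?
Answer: $- 5 \sqrt{42} \approx -32.404$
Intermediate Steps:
$\left(-16 + 11\right) m{\left(-7 \right)} = \left(-16 + 11\right) \sqrt{- 7 \left(1 - 7\right)} = - 5 \sqrt{\left(-7\right) \left(-6\right)} = - 5 \sqrt{42}$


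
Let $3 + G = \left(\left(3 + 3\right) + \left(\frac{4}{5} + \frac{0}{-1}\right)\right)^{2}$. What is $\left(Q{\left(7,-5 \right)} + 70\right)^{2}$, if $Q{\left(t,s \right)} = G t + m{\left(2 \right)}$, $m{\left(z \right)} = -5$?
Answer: $\frac{84492864}{625} \approx 1.3519 \cdot 10^{5}$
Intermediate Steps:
$G = \frac{1081}{25}$ ($G = -3 + \left(\left(3 + 3\right) + \left(\frac{4}{5} + \frac{0}{-1}\right)\right)^{2} = -3 + \left(6 + \left(4 \cdot \frac{1}{5} + 0 \left(-1\right)\right)\right)^{2} = -3 + \left(6 + \left(\frac{4}{5} + 0\right)\right)^{2} = -3 + \left(6 + \frac{4}{5}\right)^{2} = -3 + \left(\frac{34}{5}\right)^{2} = -3 + \frac{1156}{25} = \frac{1081}{25} \approx 43.24$)
$Q{\left(t,s \right)} = -5 + \frac{1081 t}{25}$ ($Q{\left(t,s \right)} = \frac{1081 t}{25} - 5 = -5 + \frac{1081 t}{25}$)
$\left(Q{\left(7,-5 \right)} + 70\right)^{2} = \left(\left(-5 + \frac{1081}{25} \cdot 7\right) + 70\right)^{2} = \left(\left(-5 + \frac{7567}{25}\right) + 70\right)^{2} = \left(\frac{7442}{25} + 70\right)^{2} = \left(\frac{9192}{25}\right)^{2} = \frac{84492864}{625}$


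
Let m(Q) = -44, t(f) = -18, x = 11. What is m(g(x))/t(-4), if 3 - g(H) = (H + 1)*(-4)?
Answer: 22/9 ≈ 2.4444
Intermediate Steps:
g(H) = 7 + 4*H (g(H) = 3 - (H + 1)*(-4) = 3 - (1 + H)*(-4) = 3 - (-4 - 4*H) = 3 + (4 + 4*H) = 7 + 4*H)
m(g(x))/t(-4) = -44/(-18) = -44*(-1/18) = 22/9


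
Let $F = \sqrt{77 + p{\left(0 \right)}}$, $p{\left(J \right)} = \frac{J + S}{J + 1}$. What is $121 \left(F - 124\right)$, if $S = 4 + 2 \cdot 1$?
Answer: $-15004 + 121 \sqrt{83} \approx -13902.0$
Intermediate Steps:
$S = 6$ ($S = 4 + 2 = 6$)
$p{\left(J \right)} = \frac{6 + J}{1 + J}$ ($p{\left(J \right)} = \frac{J + 6}{J + 1} = \frac{6 + J}{1 + J}$)
$F = \sqrt{83}$ ($F = \sqrt{77 + \frac{6 + 0}{1 + 0}} = \sqrt{77 + 1^{-1} \cdot 6} = \sqrt{77 + 1 \cdot 6} = \sqrt{77 + 6} = \sqrt{83} \approx 9.1104$)
$121 \left(F - 124\right) = 121 \left(\sqrt{83} - 124\right) = 121 \left(-124 + \sqrt{83}\right) = -15004 + 121 \sqrt{83}$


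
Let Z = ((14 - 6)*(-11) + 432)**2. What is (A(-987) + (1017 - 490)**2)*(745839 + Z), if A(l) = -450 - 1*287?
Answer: 239369561600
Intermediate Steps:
A(l) = -737 (A(l) = -450 - 287 = -737)
Z = 118336 (Z = (8*(-11) + 432)**2 = (-88 + 432)**2 = 344**2 = 118336)
(A(-987) + (1017 - 490)**2)*(745839 + Z) = (-737 + (1017 - 490)**2)*(745839 + 118336) = (-737 + 527**2)*864175 = (-737 + 277729)*864175 = 276992*864175 = 239369561600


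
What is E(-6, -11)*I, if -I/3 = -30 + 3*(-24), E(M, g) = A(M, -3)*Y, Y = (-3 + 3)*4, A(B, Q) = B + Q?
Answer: 0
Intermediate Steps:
Y = 0 (Y = 0*4 = 0)
E(M, g) = 0 (E(M, g) = (M - 3)*0 = (-3 + M)*0 = 0)
I = 306 (I = -3*(-30 + 3*(-24)) = -3*(-30 - 72) = -3*(-102) = 306)
E(-6, -11)*I = 0*306 = 0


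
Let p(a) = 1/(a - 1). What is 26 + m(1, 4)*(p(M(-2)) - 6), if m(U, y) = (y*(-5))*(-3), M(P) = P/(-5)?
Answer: -434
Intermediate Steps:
M(P) = -P/5 (M(P) = P*(-⅕) = -P/5)
p(a) = 1/(-1 + a)
m(U, y) = 15*y (m(U, y) = -5*y*(-3) = 15*y)
26 + m(1, 4)*(p(M(-2)) - 6) = 26 + (15*4)*(1/(-1 - ⅕*(-2)) - 6) = 26 + 60*(1/(-1 + ⅖) - 6) = 26 + 60*(1/(-⅗) - 6) = 26 + 60*(-5/3 - 6) = 26 + 60*(-23/3) = 26 - 460 = -434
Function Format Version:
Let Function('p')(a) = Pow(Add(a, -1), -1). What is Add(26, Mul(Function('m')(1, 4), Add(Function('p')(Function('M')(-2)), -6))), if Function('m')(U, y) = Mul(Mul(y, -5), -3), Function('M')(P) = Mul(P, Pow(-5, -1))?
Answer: -434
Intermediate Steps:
Function('M')(P) = Mul(Rational(-1, 5), P) (Function('M')(P) = Mul(P, Rational(-1, 5)) = Mul(Rational(-1, 5), P))
Function('p')(a) = Pow(Add(-1, a), -1)
Function('m')(U, y) = Mul(15, y) (Function('m')(U, y) = Mul(Mul(-5, y), -3) = Mul(15, y))
Add(26, Mul(Function('m')(1, 4), Add(Function('p')(Function('M')(-2)), -6))) = Add(26, Mul(Mul(15, 4), Add(Pow(Add(-1, Mul(Rational(-1, 5), -2)), -1), -6))) = Add(26, Mul(60, Add(Pow(Add(-1, Rational(2, 5)), -1), -6))) = Add(26, Mul(60, Add(Pow(Rational(-3, 5), -1), -6))) = Add(26, Mul(60, Add(Rational(-5, 3), -6))) = Add(26, Mul(60, Rational(-23, 3))) = Add(26, -460) = -434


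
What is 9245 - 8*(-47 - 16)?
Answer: 9749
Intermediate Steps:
9245 - 8*(-47 - 16) = 9245 - 8*(-63) = 9245 - 1*(-504) = 9245 + 504 = 9749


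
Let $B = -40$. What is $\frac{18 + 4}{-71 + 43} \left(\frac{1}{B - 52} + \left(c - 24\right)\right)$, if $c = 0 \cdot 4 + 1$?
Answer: $\frac{23287}{1288} \approx 18.08$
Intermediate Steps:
$c = 1$ ($c = 0 + 1 = 1$)
$\frac{18 + 4}{-71 + 43} \left(\frac{1}{B - 52} + \left(c - 24\right)\right) = \frac{18 + 4}{-71 + 43} \left(\frac{1}{-40 - 52} + \left(1 - 24\right)\right) = \frac{22}{-28} \left(\frac{1}{-92} + \left(1 - 24\right)\right) = 22 \left(- \frac{1}{28}\right) \left(- \frac{1}{92} - 23\right) = \left(- \frac{11}{14}\right) \left(- \frac{2117}{92}\right) = \frac{23287}{1288}$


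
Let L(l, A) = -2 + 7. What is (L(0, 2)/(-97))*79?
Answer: -395/97 ≈ -4.0722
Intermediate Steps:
L(l, A) = 5
(L(0, 2)/(-97))*79 = (5/(-97))*79 = (5*(-1/97))*79 = -5/97*79 = -395/97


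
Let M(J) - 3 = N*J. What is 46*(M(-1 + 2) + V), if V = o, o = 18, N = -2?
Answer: 874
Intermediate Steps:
V = 18
M(J) = 3 - 2*J
46*(M(-1 + 2) + V) = 46*((3 - 2*(-1 + 2)) + 18) = 46*((3 - 2*1) + 18) = 46*((3 - 2) + 18) = 46*(1 + 18) = 46*19 = 874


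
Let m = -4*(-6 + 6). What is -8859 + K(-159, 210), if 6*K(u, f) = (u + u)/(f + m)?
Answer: -1860443/210 ≈ -8859.3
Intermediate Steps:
m = 0 (m = -4*0 = 0)
K(u, f) = u/(3*f) (K(u, f) = ((u + u)/(f + 0))/6 = ((2*u)/f)/6 = (2*u/f)/6 = u/(3*f))
-8859 + K(-159, 210) = -8859 + (⅓)*(-159)/210 = -8859 + (⅓)*(-159)*(1/210) = -8859 - 53/210 = -1860443/210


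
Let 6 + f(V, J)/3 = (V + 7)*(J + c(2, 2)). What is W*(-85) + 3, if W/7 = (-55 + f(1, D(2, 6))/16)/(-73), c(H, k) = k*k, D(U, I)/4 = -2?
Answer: -293963/584 ≈ -503.36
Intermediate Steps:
D(U, I) = -8 (D(U, I) = 4*(-2) = -8)
c(H, k) = k²
f(V, J) = -18 + 3*(4 + J)*(7 + V) (f(V, J) = -18 + 3*((V + 7)*(J + 2²)) = -18 + 3*((7 + V)*(J + 4)) = -18 + 3*((7 + V)*(4 + J)) = -18 + 3*((4 + J)*(7 + V)) = -18 + 3*(4 + J)*(7 + V))
W = 3479/584 (W = 7*((-55 + (66 + 12*1 + 21*(-8) + 3*(-8)*1)/16)/(-73)) = 7*((-55 + (66 + 12 - 168 - 24)*(1/16))*(-1/73)) = 7*((-55 - 114*1/16)*(-1/73)) = 7*((-55 - 57/8)*(-1/73)) = 7*(-497/8*(-1/73)) = 7*(497/584) = 3479/584 ≈ 5.9572)
W*(-85) + 3 = (3479/584)*(-85) + 3 = -295715/584 + 3 = -293963/584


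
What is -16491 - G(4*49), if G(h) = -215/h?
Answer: -3232021/196 ≈ -16490.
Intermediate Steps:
-16491 - G(4*49) = -16491 - (-215)/(4*49) = -16491 - (-215)/196 = -16491 - 1*(-215/196) = -16491 + 215/196 = -3232021/196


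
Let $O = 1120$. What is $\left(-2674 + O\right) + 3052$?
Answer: $1498$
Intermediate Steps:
$\left(-2674 + O\right) + 3052 = \left(-2674 + 1120\right) + 3052 = -1554 + 3052 = 1498$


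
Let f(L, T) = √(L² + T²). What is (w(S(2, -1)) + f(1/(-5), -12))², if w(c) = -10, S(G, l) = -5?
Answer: (50 - √3601)²/25 ≈ 4.0067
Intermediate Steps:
(w(S(2, -1)) + f(1/(-5), -12))² = (-10 + √((1/(-5))² + (-12)²))² = (-10 + √((-⅕)² + 144))² = (-10 + √(1/25 + 144))² = (-10 + √(3601/25))² = (-10 + √3601/5)²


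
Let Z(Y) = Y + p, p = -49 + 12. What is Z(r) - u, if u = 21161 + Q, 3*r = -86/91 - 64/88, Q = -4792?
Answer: -16422964/1001 ≈ -16407.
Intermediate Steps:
p = -37
r = -558/1001 (r = (-86/91 - 64/88)/3 = (-86*1/91 - 64*1/88)/3 = (-86/91 - 8/11)/3 = (⅓)*(-1674/1001) = -558/1001 ≈ -0.55744)
Z(Y) = -37 + Y (Z(Y) = Y - 37 = -37 + Y)
u = 16369 (u = 21161 - 4792 = 16369)
Z(r) - u = (-37 - 558/1001) - 1*16369 = -37595/1001 - 16369 = -16422964/1001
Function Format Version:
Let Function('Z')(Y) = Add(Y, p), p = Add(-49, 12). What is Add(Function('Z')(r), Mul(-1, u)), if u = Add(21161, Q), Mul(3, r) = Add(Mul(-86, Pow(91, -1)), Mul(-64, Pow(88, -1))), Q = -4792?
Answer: Rational(-16422964, 1001) ≈ -16407.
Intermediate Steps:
p = -37
r = Rational(-558, 1001) (r = Mul(Rational(1, 3), Add(Mul(-86, Pow(91, -1)), Mul(-64, Pow(88, -1)))) = Mul(Rational(1, 3), Add(Mul(-86, Rational(1, 91)), Mul(-64, Rational(1, 88)))) = Mul(Rational(1, 3), Add(Rational(-86, 91), Rational(-8, 11))) = Mul(Rational(1, 3), Rational(-1674, 1001)) = Rational(-558, 1001) ≈ -0.55744)
Function('Z')(Y) = Add(-37, Y) (Function('Z')(Y) = Add(Y, -37) = Add(-37, Y))
u = 16369 (u = Add(21161, -4792) = 16369)
Add(Function('Z')(r), Mul(-1, u)) = Add(Add(-37, Rational(-558, 1001)), Mul(-1, 16369)) = Add(Rational(-37595, 1001), -16369) = Rational(-16422964, 1001)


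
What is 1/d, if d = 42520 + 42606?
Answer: 1/85126 ≈ 1.1747e-5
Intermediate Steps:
d = 85126
1/d = 1/85126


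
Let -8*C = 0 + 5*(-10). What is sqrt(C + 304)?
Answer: sqrt(1241)/2 ≈ 17.614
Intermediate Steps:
C = 25/4 (C = -(0 + 5*(-10))/8 = -(0 - 50)/8 = -1/8*(-50) = 25/4 ≈ 6.2500)
sqrt(C + 304) = sqrt(25/4 + 304) = sqrt(1241/4) = sqrt(1241)/2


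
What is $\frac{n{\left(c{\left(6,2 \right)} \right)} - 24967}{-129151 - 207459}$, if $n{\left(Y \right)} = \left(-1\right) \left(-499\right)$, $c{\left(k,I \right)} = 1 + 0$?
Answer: $\frac{12234}{168305} \approx 0.072689$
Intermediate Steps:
$c{\left(k,I \right)} = 1$
$n{\left(Y \right)} = 499$
$\frac{n{\left(c{\left(6,2 \right)} \right)} - 24967}{-129151 - 207459} = \frac{499 - 24967}{-129151 - 207459} = - \frac{24468}{-336610} = \left(-24468\right) \left(- \frac{1}{336610}\right) = \frac{12234}{168305}$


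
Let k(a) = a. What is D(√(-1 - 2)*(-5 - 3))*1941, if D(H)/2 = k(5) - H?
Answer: 19410 + 31056*I*√3 ≈ 19410.0 + 53791.0*I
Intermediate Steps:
D(H) = 10 - 2*H (D(H) = 2*(5 - H) = 10 - 2*H)
D(√(-1 - 2)*(-5 - 3))*1941 = (10 - 2*√(-1 - 2)*(-5 - 3))*1941 = (10 - 2*√(-3)*(-8))*1941 = (10 - 2*I*√3*(-8))*1941 = (10 - (-16)*I*√3)*1941 = (10 + 16*I*√3)*1941 = 19410 + 31056*I*√3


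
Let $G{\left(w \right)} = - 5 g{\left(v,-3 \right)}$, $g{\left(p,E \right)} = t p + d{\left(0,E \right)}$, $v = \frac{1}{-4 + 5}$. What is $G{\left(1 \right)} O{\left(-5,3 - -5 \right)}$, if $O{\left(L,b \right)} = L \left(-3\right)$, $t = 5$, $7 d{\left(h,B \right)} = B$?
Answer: $- \frac{2400}{7} \approx -342.86$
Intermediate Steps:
$d{\left(h,B \right)} = \frac{B}{7}$
$v = 1$ ($v = 1^{-1} = 1$)
$O{\left(L,b \right)} = - 3 L$
$g{\left(p,E \right)} = 5 p + \frac{E}{7}$
$G{\left(w \right)} = - \frac{160}{7}$ ($G{\left(w \right)} = - 5 \left(5 \cdot 1 + \frac{1}{7} \left(-3\right)\right) = - 5 \left(5 - \frac{3}{7}\right) = \left(-5\right) \frac{32}{7} = - \frac{160}{7}$)
$G{\left(1 \right)} O{\left(-5,3 - -5 \right)} = - \frac{160 \left(\left(-3\right) \left(-5\right)\right)}{7} = \left(- \frac{160}{7}\right) 15 = - \frac{2400}{7}$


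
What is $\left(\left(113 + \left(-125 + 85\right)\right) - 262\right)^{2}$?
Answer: $35721$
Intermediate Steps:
$\left(\left(113 + \left(-125 + 85\right)\right) - 262\right)^{2} = \left(\left(113 - 40\right) - 262\right)^{2} = \left(73 - 262\right)^{2} = \left(-189\right)^{2} = 35721$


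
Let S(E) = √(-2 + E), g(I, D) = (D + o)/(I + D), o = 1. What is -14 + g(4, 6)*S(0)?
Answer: -14 + 7*I*√2/10 ≈ -14.0 + 0.98995*I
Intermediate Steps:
g(I, D) = (1 + D)/(D + I) (g(I, D) = (D + 1)/(I + D) = (1 + D)/(D + I))
-14 + g(4, 6)*S(0) = -14 + ((1 + 6)/(6 + 4))*√(-2 + 0) = -14 + (7/10)*√(-2) = -14 + ((⅒)*7)*(I*√2) = -14 + 7*(I*√2)/10 = -14 + 7*I*√2/10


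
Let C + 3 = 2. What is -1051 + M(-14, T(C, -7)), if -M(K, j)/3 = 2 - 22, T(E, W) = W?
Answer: -991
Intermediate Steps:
C = -1 (C = -3 + 2 = -1)
M(K, j) = 60 (M(K, j) = -3*(2 - 22) = -3*(-20) = 60)
-1051 + M(-14, T(C, -7)) = -1051 + 60 = -991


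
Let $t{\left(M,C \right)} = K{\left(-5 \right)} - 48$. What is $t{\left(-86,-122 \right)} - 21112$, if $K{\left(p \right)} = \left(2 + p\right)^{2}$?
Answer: $-21151$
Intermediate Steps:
$t{\left(M,C \right)} = -39$ ($t{\left(M,C \right)} = \left(2 - 5\right)^{2} - 48 = \left(-3\right)^{2} - 48 = 9 - 48 = -39$)
$t{\left(-86,-122 \right)} - 21112 = -39 - 21112 = -21151$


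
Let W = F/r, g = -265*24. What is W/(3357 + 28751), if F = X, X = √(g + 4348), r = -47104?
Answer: -I*√503/756207616 ≈ -2.9658e-8*I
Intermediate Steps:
g = -6360
X = 2*I*√503 (X = √(-6360 + 4348) = √(-2012) = 2*I*√503 ≈ 44.855*I)
F = 2*I*√503 ≈ 44.855*I
W = -I*√503/23552 (W = (2*I*√503)/(-47104) = (2*I*√503)*(-1/47104) = -I*√503/23552 ≈ -0.00095226*I)
W/(3357 + 28751) = (-I*√503/23552)/(3357 + 28751) = -I*√503/23552/32108 = -I*√503/23552*(1/32108) = -I*√503/756207616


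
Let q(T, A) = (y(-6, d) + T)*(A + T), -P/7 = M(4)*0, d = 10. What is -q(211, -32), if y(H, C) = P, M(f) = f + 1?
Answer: -37769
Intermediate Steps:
M(f) = 1 + f
P = 0 (P = -7*(1 + 4)*0 = -35*0 = -7*0 = 0)
y(H, C) = 0
q(T, A) = T*(A + T) (q(T, A) = (0 + T)*(A + T) = T*(A + T))
-q(211, -32) = -211*(-32 + 211) = -211*179 = -1*37769 = -37769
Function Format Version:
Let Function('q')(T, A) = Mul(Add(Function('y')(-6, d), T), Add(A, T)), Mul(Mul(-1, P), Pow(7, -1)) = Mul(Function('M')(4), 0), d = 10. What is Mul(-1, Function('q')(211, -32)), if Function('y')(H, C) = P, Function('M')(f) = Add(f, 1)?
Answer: -37769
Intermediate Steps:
Function('M')(f) = Add(1, f)
P = 0 (P = Mul(-7, Mul(Add(1, 4), 0)) = Mul(-7, Mul(5, 0)) = Mul(-7, 0) = 0)
Function('y')(H, C) = 0
Function('q')(T, A) = Mul(T, Add(A, T)) (Function('q')(T, A) = Mul(Add(0, T), Add(A, T)) = Mul(T, Add(A, T)))
Mul(-1, Function('q')(211, -32)) = Mul(-1, Mul(211, Add(-32, 211))) = Mul(-1, Mul(211, 179)) = Mul(-1, 37769) = -37769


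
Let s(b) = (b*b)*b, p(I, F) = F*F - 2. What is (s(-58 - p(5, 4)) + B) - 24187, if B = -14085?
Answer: -411520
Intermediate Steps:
p(I, F) = -2 + F² (p(I, F) = F² - 2 = -2 + F²)
s(b) = b³ (s(b) = b²*b = b³)
(s(-58 - p(5, 4)) + B) - 24187 = ((-58 - (-2 + 4²))³ - 14085) - 24187 = ((-58 - (-2 + 16))³ - 14085) - 24187 = ((-58 - 1*14)³ - 14085) - 24187 = ((-58 - 14)³ - 14085) - 24187 = ((-72)³ - 14085) - 24187 = (-373248 - 14085) - 24187 = -387333 - 24187 = -411520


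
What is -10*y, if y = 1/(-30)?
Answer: 1/3 ≈ 0.33333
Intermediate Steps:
y = -1/30 ≈ -0.033333
-10*y = -10*(-1/30) = 1/3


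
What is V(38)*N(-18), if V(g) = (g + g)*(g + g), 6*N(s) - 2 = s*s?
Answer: 941488/3 ≈ 3.1383e+5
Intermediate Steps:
N(s) = 1/3 + s**2/6 (N(s) = 1/3 + (s*s)/6 = 1/3 + s**2/6)
V(g) = 4*g**2 (V(g) = (2*g)*(2*g) = 4*g**2)
V(38)*N(-18) = (4*38**2)*(1/3 + (1/6)*(-18)**2) = (4*1444)*(1/3 + (1/6)*324) = 5776*(1/3 + 54) = 5776*(163/3) = 941488/3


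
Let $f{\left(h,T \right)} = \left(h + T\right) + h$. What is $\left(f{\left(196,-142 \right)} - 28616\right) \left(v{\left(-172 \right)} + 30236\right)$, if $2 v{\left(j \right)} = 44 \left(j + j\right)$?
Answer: $-643000488$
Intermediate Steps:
$f{\left(h,T \right)} = T + 2 h$ ($f{\left(h,T \right)} = \left(T + h\right) + h = T + 2 h$)
$v{\left(j \right)} = 44 j$ ($v{\left(j \right)} = \frac{44 \left(j + j\right)}{2} = \frac{44 \cdot 2 j}{2} = \frac{88 j}{2} = 44 j$)
$\left(f{\left(196,-142 \right)} - 28616\right) \left(v{\left(-172 \right)} + 30236\right) = \left(\left(-142 + 2 \cdot 196\right) - 28616\right) \left(44 \left(-172\right) + 30236\right) = \left(\left(-142 + 392\right) - 28616\right) \left(-7568 + 30236\right) = \left(250 - 28616\right) 22668 = \left(-28366\right) 22668 = -643000488$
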